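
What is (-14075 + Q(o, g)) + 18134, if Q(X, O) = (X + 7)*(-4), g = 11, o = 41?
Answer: 3867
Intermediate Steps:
Q(X, O) = -28 - 4*X (Q(X, O) = (7 + X)*(-4) = -28 - 4*X)
(-14075 + Q(o, g)) + 18134 = (-14075 + (-28 - 4*41)) + 18134 = (-14075 + (-28 - 164)) + 18134 = (-14075 - 192) + 18134 = -14267 + 18134 = 3867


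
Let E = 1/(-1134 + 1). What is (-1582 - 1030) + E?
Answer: -2959397/1133 ≈ -2612.0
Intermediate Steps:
E = -1/1133 (E = 1/(-1133) = -1/1133 ≈ -0.00088261)
(-1582 - 1030) + E = (-1582 - 1030) - 1/1133 = -2612 - 1/1133 = -2959397/1133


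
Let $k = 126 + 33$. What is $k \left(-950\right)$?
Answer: $-151050$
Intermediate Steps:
$k = 159$
$k \left(-950\right) = 159 \left(-950\right) = -151050$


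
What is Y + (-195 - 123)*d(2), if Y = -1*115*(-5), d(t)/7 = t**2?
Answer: -8329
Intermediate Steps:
d(t) = 7*t**2
Y = 575 (Y = -115*(-5) = 575)
Y + (-195 - 123)*d(2) = 575 + (-195 - 123)*(7*2**2) = 575 - 2226*4 = 575 - 318*28 = 575 - 8904 = -8329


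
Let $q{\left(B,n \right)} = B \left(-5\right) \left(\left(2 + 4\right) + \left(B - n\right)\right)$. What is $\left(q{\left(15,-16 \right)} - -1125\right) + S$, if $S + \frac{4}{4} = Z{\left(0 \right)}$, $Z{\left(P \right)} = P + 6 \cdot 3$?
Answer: $-1633$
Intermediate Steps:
$Z{\left(P \right)} = 18 + P$ ($Z{\left(P \right)} = P + 18 = 18 + P$)
$S = 17$ ($S = -1 + \left(18 + 0\right) = -1 + 18 = 17$)
$q{\left(B,n \right)} = - 5 B \left(6 + B - n\right)$ ($q{\left(B,n \right)} = - 5 B \left(6 + \left(B - n\right)\right) = - 5 B \left(6 + B - n\right)$)
$\left(q{\left(15,-16 \right)} - -1125\right) + S = \left(5 \cdot 15 \left(-6 - 16 - 15\right) - -1125\right) + 17 = \left(5 \cdot 15 \left(-6 - 16 - 15\right) + 1125\right) + 17 = \left(5 \cdot 15 \left(-37\right) + 1125\right) + 17 = \left(-2775 + 1125\right) + 17 = -1650 + 17 = -1633$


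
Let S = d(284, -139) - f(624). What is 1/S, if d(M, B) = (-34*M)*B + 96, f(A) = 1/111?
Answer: 111/148993079 ≈ 7.4500e-7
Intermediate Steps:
f(A) = 1/111
d(M, B) = 96 - 34*B*M (d(M, B) = -34*B*M + 96 = 96 - 34*B*M)
S = 148993079/111 (S = (96 - 34*(-139)*284) - 1*1/111 = (96 + 1342184) - 1/111 = 1342280 - 1/111 = 148993079/111 ≈ 1.3423e+6)
1/S = 1/(148993079/111) = 111/148993079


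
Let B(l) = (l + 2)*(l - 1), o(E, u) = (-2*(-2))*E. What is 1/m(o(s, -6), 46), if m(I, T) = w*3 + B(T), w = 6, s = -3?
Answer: 1/2178 ≈ 0.00045914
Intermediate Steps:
o(E, u) = 4*E
B(l) = (-1 + l)*(2 + l) (B(l) = (2 + l)*(-1 + l) = (-1 + l)*(2 + l))
m(I, T) = 16 + T + T² (m(I, T) = 6*3 + (-2 + T + T²) = 18 + (-2 + T + T²) = 16 + T + T²)
1/m(o(s, -6), 46) = 1/(16 + 46 + 46²) = 1/(16 + 46 + 2116) = 1/2178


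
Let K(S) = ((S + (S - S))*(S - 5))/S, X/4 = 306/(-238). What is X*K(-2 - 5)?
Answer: 432/7 ≈ 61.714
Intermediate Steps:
X = -36/7 (X = 4*(306/(-238)) = 4*(306*(-1/238)) = 4*(-9/7) = -36/7 ≈ -5.1429)
K(S) = -5 + S (K(S) = ((S + 0)*(-5 + S))/S = (S*(-5 + S))/S = -5 + S)
X*K(-2 - 5) = -36*(-5 + (-2 - 5))/7 = -36*(-5 - 7)/7 = -36/7*(-12) = 432/7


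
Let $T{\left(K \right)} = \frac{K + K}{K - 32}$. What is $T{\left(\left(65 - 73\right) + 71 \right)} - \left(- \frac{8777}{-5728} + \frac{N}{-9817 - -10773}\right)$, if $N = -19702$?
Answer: $\frac{982075383}{42438752} \approx 23.141$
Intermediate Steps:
$T{\left(K \right)} = \frac{2 K}{-32 + K}$ ($T{\left(K \right)} = \frac{2 K}{K - 32} = \frac{2 K}{-32 + K}$)
$T{\left(\left(65 - 73\right) + 71 \right)} - \left(- \frac{8777}{-5728} + \frac{N}{-9817 - -10773}\right) = \frac{2 \left(\left(65 - 73\right) + 71\right)}{-32 + \left(\left(65 - 73\right) + 71\right)} - \left(- \frac{8777}{-5728} - \frac{19702}{-9817 - -10773}\right) = \frac{2 \left(-8 + 71\right)}{-32 + \left(-8 + 71\right)} - \left(\left(-8777\right) \left(- \frac{1}{5728}\right) - \frac{19702}{-9817 + 10773}\right) = 2 \cdot 63 \frac{1}{-32 + 63} - \left(\frac{8777}{5728} - \frac{19702}{956}\right) = 2 \cdot 63 \cdot \frac{1}{31} - \left(\frac{8777}{5728} - \frac{9851}{478}\right) = \frac{126}{31} - - \frac{26115561}{1368992} = \frac{126}{31} + \frac{26115561}{1368992} = \frac{982075383}{42438752}$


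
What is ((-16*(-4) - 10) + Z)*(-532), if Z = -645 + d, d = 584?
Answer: 3724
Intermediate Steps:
Z = -61 (Z = -645 + 584 = -61)
((-16*(-4) - 10) + Z)*(-532) = ((-16*(-4) - 10) - 61)*(-532) = ((64 - 10) - 61)*(-532) = (54 - 61)*(-532) = -7*(-532) = 3724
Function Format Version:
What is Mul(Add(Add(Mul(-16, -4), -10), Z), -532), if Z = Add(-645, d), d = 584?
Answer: 3724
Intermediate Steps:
Z = -61 (Z = Add(-645, 584) = -61)
Mul(Add(Add(Mul(-16, -4), -10), Z), -532) = Mul(Add(Add(Mul(-16, -4), -10), -61), -532) = Mul(Add(Add(64, -10), -61), -532) = Mul(Add(54, -61), -532) = Mul(-7, -532) = 3724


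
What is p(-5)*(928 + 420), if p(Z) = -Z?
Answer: 6740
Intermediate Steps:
p(-5)*(928 + 420) = (-1*(-5))*(928 + 420) = 5*1348 = 6740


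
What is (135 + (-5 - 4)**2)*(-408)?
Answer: -88128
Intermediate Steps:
(135 + (-5 - 4)**2)*(-408) = (135 + (-9)**2)*(-408) = (135 + 81)*(-408) = 216*(-408) = -88128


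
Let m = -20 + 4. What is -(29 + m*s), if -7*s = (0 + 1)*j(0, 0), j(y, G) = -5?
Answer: -123/7 ≈ -17.571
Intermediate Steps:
m = -16
s = 5/7 (s = -(0 + 1)*(-5)/7 = -(-5)/7 = -⅐*(-5) = 5/7 ≈ 0.71429)
-(29 + m*s) = -(29 - 16*5/7) = -(29 - 80/7) = -1*123/7 = -123/7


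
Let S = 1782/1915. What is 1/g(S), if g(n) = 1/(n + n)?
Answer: 3564/1915 ≈ 1.8611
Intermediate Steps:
S = 1782/1915 (S = 1782*(1/1915) = 1782/1915 ≈ 0.93055)
g(n) = 1/(2*n)
1/g(S) = 1/(1/(2*(1782/1915))) = 1/((½)*(1915/1782)) = 1/(1915/3564) = 3564/1915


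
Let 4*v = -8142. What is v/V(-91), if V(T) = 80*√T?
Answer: 4071*I*√91/14560 ≈ 2.6672*I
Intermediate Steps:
v = -4071/2 (v = (¼)*(-8142) = -4071/2 ≈ -2035.5)
v/V(-91) = -4071*(-I*√91/7280)/2 = -(-4071)*I*√91/14560 = 4071*I*√91/14560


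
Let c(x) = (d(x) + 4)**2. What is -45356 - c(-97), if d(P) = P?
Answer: -54005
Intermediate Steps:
c(x) = (4 + x)**2 (c(x) = (x + 4)**2 = (4 + x)**2)
-45356 - c(-97) = -45356 - (4 - 97)**2 = -45356 - 1*(-93)**2 = -45356 - 1*8649 = -45356 - 8649 = -54005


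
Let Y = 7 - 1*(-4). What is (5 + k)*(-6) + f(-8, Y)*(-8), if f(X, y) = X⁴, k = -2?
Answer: -32786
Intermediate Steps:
Y = 11 (Y = 7 + 4 = 11)
(5 + k)*(-6) + f(-8, Y)*(-8) = (5 - 2)*(-6) + (-8)⁴*(-8) = 3*(-6) + 4096*(-8) = -18 - 32768 = -32786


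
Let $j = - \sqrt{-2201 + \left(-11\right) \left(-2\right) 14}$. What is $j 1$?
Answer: $- i \sqrt{1893} \approx - 43.509 i$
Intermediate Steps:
$j = - i \sqrt{1893}$ ($j = - \sqrt{-2201 + 22 \cdot 14} = - \sqrt{-2201 + 308} = - \sqrt{-1893} = - i \sqrt{1893} \approx - 43.509 i$)
$j 1 = - i \sqrt{1893} \cdot 1 = - i \sqrt{1893}$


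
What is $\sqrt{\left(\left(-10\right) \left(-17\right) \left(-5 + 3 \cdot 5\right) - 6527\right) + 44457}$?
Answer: $\sqrt{39630} \approx 199.07$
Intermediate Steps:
$\sqrt{\left(\left(-10\right) \left(-17\right) \left(-5 + 3 \cdot 5\right) - 6527\right) + 44457} = \sqrt{\left(170 \left(-5 + 15\right) - 6527\right) + 44457} = \sqrt{\left(170 \cdot 10 - 6527\right) + 44457} = \sqrt{\left(1700 - 6527\right) + 44457} = \sqrt{-4827 + 44457} = \sqrt{39630}$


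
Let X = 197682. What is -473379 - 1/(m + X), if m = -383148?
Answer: -87795709613/185466 ≈ -4.7338e+5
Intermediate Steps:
-473379 - 1/(m + X) = -473379 - 1/(-383148 + 197682) = -473379 - 1/(-185466) = -473379 - 1*(-1/185466) = -473379 + 1/185466 = -87795709613/185466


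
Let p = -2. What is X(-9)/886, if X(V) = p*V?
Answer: 9/443 ≈ 0.020316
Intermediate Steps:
X(V) = -2*V
X(-9)/886 = -2*(-9)/886 = 18*(1/886) = 9/443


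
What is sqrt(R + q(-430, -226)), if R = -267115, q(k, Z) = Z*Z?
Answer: I*sqrt(216039) ≈ 464.8*I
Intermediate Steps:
q(k, Z) = Z**2
sqrt(R + q(-430, -226)) = sqrt(-267115 + (-226)**2) = sqrt(-267115 + 51076) = sqrt(-216039) = I*sqrt(216039)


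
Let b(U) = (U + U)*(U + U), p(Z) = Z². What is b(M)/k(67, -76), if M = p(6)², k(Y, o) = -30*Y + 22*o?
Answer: -3359232/1841 ≈ -1824.7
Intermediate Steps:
M = 1296 (M = (6²)² = 36² = 1296)
b(U) = 4*U² (b(U) = (2*U)*(2*U) = 4*U²)
b(M)/k(67, -76) = (4*1296²)/(-30*67 + 22*(-76)) = (4*1679616)/(-2010 - 1672) = 6718464/(-3682) = 6718464*(-1/3682) = -3359232/1841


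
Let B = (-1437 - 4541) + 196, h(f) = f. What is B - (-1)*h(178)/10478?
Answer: -30291809/5239 ≈ -5782.0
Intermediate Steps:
B = -5782 (B = -5978 + 196 = -5782)
B - (-1)*h(178)/10478 = -5782 - (-1)*178/10478 = -5782 - (-1)*178*(1/10478) = -5782 - (-1)*89/5239 = -5782 - 1*(-89/5239) = -5782 + 89/5239 = -30291809/5239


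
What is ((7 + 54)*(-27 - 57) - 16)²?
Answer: 26419600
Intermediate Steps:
((7 + 54)*(-27 - 57) - 16)² = (61*(-84) - 16)² = (-5124 - 16)² = (-5140)² = 26419600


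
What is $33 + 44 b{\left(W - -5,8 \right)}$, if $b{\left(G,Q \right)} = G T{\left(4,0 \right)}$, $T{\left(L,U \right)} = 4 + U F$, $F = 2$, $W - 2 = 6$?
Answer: $2321$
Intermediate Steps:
$W = 8$ ($W = 2 + 6 = 8$)
$T{\left(L,U \right)} = 4 + 2 U$ ($T{\left(L,U \right)} = 4 + U 2 = 4 + 2 U$)
$b{\left(G,Q \right)} = 4 G$ ($b{\left(G,Q \right)} = G \left(4 + 2 \cdot 0\right) = G \left(4 + 0\right) = G 4 = 4 G$)
$33 + 44 b{\left(W - -5,8 \right)} = 33 + 44 \cdot 4 \left(8 - -5\right) = 33 + 44 \cdot 4 \left(8 + 5\right) = 33 + 44 \cdot 4 \cdot 13 = 33 + 44 \cdot 52 = 33 + 2288 = 2321$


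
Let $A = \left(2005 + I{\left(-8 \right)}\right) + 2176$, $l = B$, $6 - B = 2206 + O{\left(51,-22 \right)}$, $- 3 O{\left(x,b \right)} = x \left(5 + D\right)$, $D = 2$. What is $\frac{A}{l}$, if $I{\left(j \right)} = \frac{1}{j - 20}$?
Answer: $- \frac{117067}{58268} \approx -2.0091$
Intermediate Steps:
$I{\left(j \right)} = \frac{1}{-20 + j}$
$O{\left(x,b \right)} = - \frac{7 x}{3}$ ($O{\left(x,b \right)} = - \frac{x \left(5 + 2\right)}{3} = - \frac{x 7}{3} = - \frac{7 x}{3}$)
$B = -2081$ ($B = 6 - \left(2206 - 119\right) = 6 - 2087 = -2081$)
$l = -2081$
$A = \frac{117067}{28}$ ($A = \left(2005 + \frac{1}{-20 - 8}\right) + 2176 = \left(2005 + \frac{1}{-28}\right) + 2176 = \left(2005 - \frac{1}{28}\right) + 2176 = \frac{56139}{28} + 2176 = \frac{117067}{28} \approx 4181.0$)
$\frac{A}{l} = \frac{117067}{28 \left(-2081\right)} = \frac{117067}{28} \left(- \frac{1}{2081}\right) = - \frac{117067}{58268}$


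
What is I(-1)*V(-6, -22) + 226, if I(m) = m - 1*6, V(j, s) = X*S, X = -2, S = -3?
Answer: 184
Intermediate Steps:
V(j, s) = 6 (V(j, s) = -2*(-3) = 6)
I(m) = -6 + m (I(m) = m - 6 = -6 + m)
I(-1)*V(-6, -22) + 226 = (-6 - 1)*6 + 226 = -7*6 + 226 = -42 + 226 = 184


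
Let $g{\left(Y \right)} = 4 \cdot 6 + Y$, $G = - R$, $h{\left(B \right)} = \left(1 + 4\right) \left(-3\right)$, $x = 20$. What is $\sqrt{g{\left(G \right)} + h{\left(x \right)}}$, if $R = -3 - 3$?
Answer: $\sqrt{15} \approx 3.873$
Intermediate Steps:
$h{\left(B \right)} = -15$ ($h{\left(B \right)} = 5 \left(-3\right) = -15$)
$R = -6$
$G = 6$ ($G = \left(-1\right) \left(-6\right) = 6$)
$g{\left(Y \right)} = 24 + Y$
$\sqrt{g{\left(G \right)} + h{\left(x \right)}} = \sqrt{\left(24 + 6\right) - 15} = \sqrt{30 - 15} = \sqrt{15}$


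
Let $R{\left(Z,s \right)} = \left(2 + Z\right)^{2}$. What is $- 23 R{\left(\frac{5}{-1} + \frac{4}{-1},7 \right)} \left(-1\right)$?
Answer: $1127$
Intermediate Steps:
$- 23 R{\left(\frac{5}{-1} + \frac{4}{-1},7 \right)} \left(-1\right) = - 23 \left(2 + \left(\frac{5}{-1} + \frac{4}{-1}\right)\right)^{2} \left(-1\right) = - 23 \left(2 + \left(5 \left(-1\right) + 4 \left(-1\right)\right)\right)^{2} \left(-1\right) = - 23 \left(2 - 9\right)^{2} \left(-1\right) = - 23 \left(-7\right)^{2} \left(-1\right) = \left(-23\right) 49 \left(-1\right) = \left(-1127\right) \left(-1\right) = 1127$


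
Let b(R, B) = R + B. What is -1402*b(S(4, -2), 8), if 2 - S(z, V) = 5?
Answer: -7010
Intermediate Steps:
S(z, V) = -3 (S(z, V) = 2 - 1*5 = 2 - 5 = -3)
b(R, B) = B + R
-1402*b(S(4, -2), 8) = -1402*(8 - 3) = -1402*5 = -7010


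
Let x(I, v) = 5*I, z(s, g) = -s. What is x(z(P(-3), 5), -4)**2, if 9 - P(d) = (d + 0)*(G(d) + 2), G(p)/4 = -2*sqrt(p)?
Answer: -37575 - 18000*I*sqrt(3) ≈ -37575.0 - 31177.0*I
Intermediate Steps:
G(p) = -8*sqrt(p) (G(p) = 4*(-2*sqrt(p)) = -8*sqrt(p))
P(d) = 9 - d*(2 - 8*sqrt(d)) (P(d) = 9 - (d + 0)*(-8*sqrt(d) + 2) = 9 - d*(2 - 8*sqrt(d)))
x(z(P(-3), 5), -4)**2 = (5*(-(9 - 2*(-3) + 8*(-3)**(3/2))))**2 = (5*(-(9 + 6 + 8*(-3*I*sqrt(3)))))**2 = (5*(-(9 + 6 - 24*I*sqrt(3))))**2 = (5*(-(15 - 24*I*sqrt(3))))**2 = (5*(-15 + 24*I*sqrt(3)))**2 = (-75 + 120*I*sqrt(3))**2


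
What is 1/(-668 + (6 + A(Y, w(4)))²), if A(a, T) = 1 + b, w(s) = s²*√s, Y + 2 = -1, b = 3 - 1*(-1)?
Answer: -1/547 ≈ -0.0018282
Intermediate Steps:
b = 4 (b = 3 + 1 = 4)
Y = -3 (Y = -2 - 1 = -3)
w(s) = s^(5/2)
A(a, T) = 5 (A(a, T) = 1 + 4 = 5)
1/(-668 + (6 + A(Y, w(4)))²) = 1/(-668 + (6 + 5)²) = 1/(-668 + 11²) = 1/(-668 + 121) = 1/(-547) = -1/547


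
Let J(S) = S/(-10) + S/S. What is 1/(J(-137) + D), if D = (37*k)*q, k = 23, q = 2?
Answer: 10/17167 ≈ 0.00058251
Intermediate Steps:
J(S) = 1 - S/10 (J(S) = S*(-⅒) + 1 = -S/10 + 1 = 1 - S/10)
D = 1702 (D = (37*23)*2 = 851*2 = 1702)
1/(J(-137) + D) = 1/((1 - ⅒*(-137)) + 1702) = 1/((1 + 137/10) + 1702) = 1/(147/10 + 1702) = 1/(17167/10) = 10/17167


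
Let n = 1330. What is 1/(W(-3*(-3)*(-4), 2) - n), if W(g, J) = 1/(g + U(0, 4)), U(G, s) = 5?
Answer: -31/41231 ≈ -0.00075186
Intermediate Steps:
W(g, J) = 1/(5 + g) (W(g, J) = 1/(g + 5) = 1/(5 + g))
1/(W(-3*(-3)*(-4), 2) - n) = 1/(1/(5 - 3*(-3)*(-4)) - 1*1330) = 1/(1/(5 + 9*(-4)) - 1330) = 1/(1/(5 - 36) - 1330) = 1/(1/(-31) - 1330) = 1/(-1/31 - 1330) = 1/(-41231/31) = -31/41231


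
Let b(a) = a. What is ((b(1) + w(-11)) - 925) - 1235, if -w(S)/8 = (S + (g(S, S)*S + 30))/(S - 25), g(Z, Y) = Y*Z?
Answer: -22055/9 ≈ -2450.6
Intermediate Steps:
w(S) = -8*(30 + S + S³)/(-25 + S) (w(S) = -8*(S + ((S*S)*S + 30))/(S - 25) = -8*(S + (S²*S + 30))/(-25 + S) = -8*(S + (S³ + 30))/(-25 + S) = -8*(S + (30 + S³))/(-25 + S) = -8*(30 + S + S³)/(-25 + S))
((b(1) + w(-11)) - 925) - 1235 = ((1 + 8*(-30 - 1*(-11) - 1*(-11)³)/(-25 - 11)) - 925) - 1235 = ((1 + 8*(-30 + 11 - 1*(-1331))/(-36)) - 925) - 1235 = ((1 + 8*(-1/36)*(-30 + 11 + 1331)) - 925) - 1235 = ((1 + 8*(-1/36)*1312) - 925) - 1235 = ((1 - 2624/9) - 925) - 1235 = (-2615/9 - 925) - 1235 = -10940/9 - 1235 = -22055/9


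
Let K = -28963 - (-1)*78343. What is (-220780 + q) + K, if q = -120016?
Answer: -291416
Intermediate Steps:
K = 49380 (K = -28963 - 1*(-78343) = -28963 + 78343 = 49380)
(-220780 + q) + K = (-220780 - 120016) + 49380 = -340796 + 49380 = -291416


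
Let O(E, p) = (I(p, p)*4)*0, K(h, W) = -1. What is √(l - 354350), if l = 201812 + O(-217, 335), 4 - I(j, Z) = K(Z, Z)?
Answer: I*√152538 ≈ 390.56*I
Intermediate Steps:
I(j, Z) = 5 (I(j, Z) = 4 - 1*(-1) = 4 + 1 = 5)
O(E, p) = 0 (O(E, p) = (5*4)*0 = 20*0 = 0)
l = 201812 (l = 201812 + 0 = 201812)
√(l - 354350) = √(201812 - 354350) = √(-152538) = I*√152538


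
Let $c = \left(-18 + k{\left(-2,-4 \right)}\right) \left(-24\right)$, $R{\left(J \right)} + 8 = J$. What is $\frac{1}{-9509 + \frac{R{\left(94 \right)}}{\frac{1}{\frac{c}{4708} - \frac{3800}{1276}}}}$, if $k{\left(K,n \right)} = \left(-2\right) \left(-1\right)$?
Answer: $- \frac{34133}{333073173} \approx -0.00010248$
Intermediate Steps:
$k{\left(K,n \right)} = 2$
$R{\left(J \right)} = -8 + J$
$c = 384$ ($c = \left(-18 + 2\right) \left(-24\right) = \left(-16\right) \left(-24\right) = 384$)
$\frac{1}{-9509 + \frac{R{\left(94 \right)}}{\frac{1}{\frac{c}{4708} - \frac{3800}{1276}}}} = \frac{1}{-9509 + \frac{-8 + 94}{\frac{1}{\frac{384}{4708} - \frac{3800}{1276}}}} = \frac{1}{-9509 + \frac{86}{\frac{1}{384 \cdot \frac{1}{4708} - \frac{950}{319}}}} = \frac{1}{-9509 + \frac{86}{\frac{1}{\frac{96}{1177} - \frac{950}{319}}}} = \frac{1}{-9509 + \frac{86}{\frac{1}{- \frac{98866}{34133}}}} = \frac{1}{-9509 + \frac{86}{- \frac{34133}{98866}}} = \frac{1}{-9509 + 86 \left(- \frac{98866}{34133}\right)} = \frac{1}{-9509 - \frac{8502476}{34133}} = \frac{1}{- \frac{333073173}{34133}} = - \frac{34133}{333073173}$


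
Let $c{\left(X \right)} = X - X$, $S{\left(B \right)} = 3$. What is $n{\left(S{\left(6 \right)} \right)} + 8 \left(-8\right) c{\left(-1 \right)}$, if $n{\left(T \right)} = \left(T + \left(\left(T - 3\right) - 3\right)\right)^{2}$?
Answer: $0$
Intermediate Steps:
$c{\left(X \right)} = 0$
$n{\left(T \right)} = \left(-6 + 2 T\right)^{2}$ ($n{\left(T \right)} = \left(T + \left(\left(-3 + T\right) - 3\right)\right)^{2} = \left(T + \left(-6 + T\right)\right)^{2} = \left(-6 + 2 T\right)^{2}$)
$n{\left(S{\left(6 \right)} \right)} + 8 \left(-8\right) c{\left(-1 \right)} = 4 \left(-3 + 3\right)^{2} + 8 \left(-8\right) 0 = 4 \cdot 0^{2} - 0 = 4 \cdot 0 + 0 = 0 + 0 = 0$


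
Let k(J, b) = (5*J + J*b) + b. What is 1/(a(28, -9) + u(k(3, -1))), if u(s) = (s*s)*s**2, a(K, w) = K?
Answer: 1/14669 ≈ 6.8171e-5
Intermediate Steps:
k(J, b) = b + 5*J + J*b
u(s) = s**4 (u(s) = s**2*s**2 = s**4)
1/(a(28, -9) + u(k(3, -1))) = 1/(28 + (-1 + 5*3 + 3*(-1))**4) = 1/(28 + (-1 + 15 - 3)**4) = 1/(28 + 11**4) = 1/(28 + 14641) = 1/14669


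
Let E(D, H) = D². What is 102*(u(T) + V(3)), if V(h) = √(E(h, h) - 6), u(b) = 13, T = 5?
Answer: 1326 + 102*√3 ≈ 1502.7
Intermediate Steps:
V(h) = √(-6 + h²) (V(h) = √(h² - 6) = √(-6 + h²))
102*(u(T) + V(3)) = 102*(13 + √(-6 + 3²)) = 102*(13 + √(-6 + 9)) = 102*(13 + √3) = 1326 + 102*√3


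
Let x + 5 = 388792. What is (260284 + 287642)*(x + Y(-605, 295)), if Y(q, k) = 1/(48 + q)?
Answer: 118655763161508/557 ≈ 2.1303e+11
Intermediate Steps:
x = 388787 (x = -5 + 388792 = 388787)
(260284 + 287642)*(x + Y(-605, 295)) = (260284 + 287642)*(388787 + 1/(48 - 605)) = 547926*(388787 + 1/(-557)) = 547926*(388787 - 1/557) = 547926*(216554358/557) = 118655763161508/557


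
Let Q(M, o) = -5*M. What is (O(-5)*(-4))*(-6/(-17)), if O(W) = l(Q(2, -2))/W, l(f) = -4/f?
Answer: 48/425 ≈ 0.11294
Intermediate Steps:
O(W) = 2/(5*W) (O(W) = (-4/((-5*2)))/W = (-4/(-10))/W = (-4*(-⅒))/W = 2/(5*W))
(O(-5)*(-4))*(-6/(-17)) = (((⅖)/(-5))*(-4))*(-6/(-17)) = (((⅖)*(-⅕))*(-4))*(-6*(-1/17)) = -2/25*(-4)*(6/17) = (8/25)*(6/17) = 48/425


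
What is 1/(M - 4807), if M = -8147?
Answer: -1/12954 ≈ -7.7196e-5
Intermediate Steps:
1/(M - 4807) = 1/(-8147 - 4807) = 1/(-12954) = -1/12954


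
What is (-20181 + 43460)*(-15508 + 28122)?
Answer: 293641306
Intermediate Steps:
(-20181 + 43460)*(-15508 + 28122) = 23279*12614 = 293641306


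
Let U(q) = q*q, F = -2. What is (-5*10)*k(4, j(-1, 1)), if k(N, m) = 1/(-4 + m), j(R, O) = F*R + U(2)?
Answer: -25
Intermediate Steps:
U(q) = q²
j(R, O) = 4 - 2*R (j(R, O) = -2*R + 2² = -2*R + 4 = 4 - 2*R)
(-5*10)*k(4, j(-1, 1)) = (-5*10)/(-4 + (4 - 2*(-1))) = -50/(-4 + (4 + 2)) = -50/(-4 + 6) = -50/2 = -50*½ = -25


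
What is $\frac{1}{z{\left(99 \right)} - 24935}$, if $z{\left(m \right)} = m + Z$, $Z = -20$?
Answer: $- \frac{1}{24856} \approx -4.0232 \cdot 10^{-5}$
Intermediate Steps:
$z{\left(m \right)} = -20 + m$ ($z{\left(m \right)} = m - 20 = -20 + m$)
$\frac{1}{z{\left(99 \right)} - 24935} = \frac{1}{\left(-20 + 99\right) - 24935} = \frac{1}{79 - 24935} = \frac{1}{-24856} = - \frac{1}{24856}$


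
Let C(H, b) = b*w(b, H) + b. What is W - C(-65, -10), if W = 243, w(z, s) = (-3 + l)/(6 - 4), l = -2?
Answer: 228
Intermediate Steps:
w(z, s) = -5/2 (w(z, s) = (-3 - 2)/(6 - 4) = -5/2)
C(H, b) = -3*b/2 (C(H, b) = b*(-5/2) + b = -5*b/2 + b = -3*b/2)
W - C(-65, -10) = 243 - (-3)*(-10)/2 = 243 - 1*15 = 243 - 15 = 228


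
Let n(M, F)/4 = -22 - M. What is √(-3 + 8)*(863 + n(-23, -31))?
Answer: 867*√5 ≈ 1938.7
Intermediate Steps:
n(M, F) = -88 - 4*M (n(M, F) = 4*(-22 - M) = -88 - 4*M)
√(-3 + 8)*(863 + n(-23, -31)) = √(-3 + 8)*(863 + (-88 - 4*(-23))) = √5*(863 + (-88 + 92)) = √5*(863 + 4) = √5*867 = 867*√5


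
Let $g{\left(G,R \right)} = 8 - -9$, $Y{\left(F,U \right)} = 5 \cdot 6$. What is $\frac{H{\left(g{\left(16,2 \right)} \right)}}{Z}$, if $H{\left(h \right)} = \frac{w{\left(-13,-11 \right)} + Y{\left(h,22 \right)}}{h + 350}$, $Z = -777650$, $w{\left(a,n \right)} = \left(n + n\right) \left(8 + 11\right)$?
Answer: $\frac{194}{142698775} \approx 1.3595 \cdot 10^{-6}$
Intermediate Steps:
$w{\left(a,n \right)} = 38 n$ ($w{\left(a,n \right)} = 2 n 19 = 38 n$)
$Y{\left(F,U \right)} = 30$
$g{\left(G,R \right)} = 17$ ($g{\left(G,R \right)} = 8 + 9 = 17$)
$H{\left(h \right)} = - \frac{388}{350 + h}$ ($H{\left(h \right)} = \frac{38 \left(-11\right) + 30}{h + 350} = \frac{-418 + 30}{350 + h} = - \frac{388}{350 + h}$)
$\frac{H{\left(g{\left(16,2 \right)} \right)}}{Z} = \frac{\left(-388\right) \frac{1}{350 + 17}}{-777650} = - \frac{388}{367} \left(- \frac{1}{777650}\right) = \left(-388\right) \frac{1}{367} \left(- \frac{1}{777650}\right) = \left(- \frac{388}{367}\right) \left(- \frac{1}{777650}\right) = \frac{194}{142698775}$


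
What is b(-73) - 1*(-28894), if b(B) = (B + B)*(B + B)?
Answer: 50210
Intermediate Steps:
b(B) = 4*B**2 (b(B) = (2*B)*(2*B) = 4*B**2)
b(-73) - 1*(-28894) = 4*(-73)**2 - 1*(-28894) = 4*5329 + 28894 = 21316 + 28894 = 50210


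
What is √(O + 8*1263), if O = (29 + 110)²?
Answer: 5*√1177 ≈ 171.54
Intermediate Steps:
O = 19321 (O = 139² = 19321)
√(O + 8*1263) = √(19321 + 8*1263) = √(19321 + 10104) = √29425 = 5*√1177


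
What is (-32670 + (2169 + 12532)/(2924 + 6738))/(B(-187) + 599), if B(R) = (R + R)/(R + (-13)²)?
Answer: -2840785551/53894636 ≈ -52.710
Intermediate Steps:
B(R) = 2*R/(169 + R) (B(R) = (2*R)/(R + 169) = (2*R)/(169 + R) = 2*R/(169 + R))
(-32670 + (2169 + 12532)/(2924 + 6738))/(B(-187) + 599) = (-32670 + (2169 + 12532)/(2924 + 6738))/(2*(-187)/(169 - 187) + 599) = (-32670 + 14701/9662)/(2*(-187)/(-18) + 599) = (-32670 + 14701*(1/9662))/(2*(-187)*(-1/18) + 599) = (-32670 + 14701/9662)/(187/9 + 599) = -315642839/(9662*5578/9) = -315642839/9662*9/5578 = -2840785551/53894636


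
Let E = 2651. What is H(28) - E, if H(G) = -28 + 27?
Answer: -2652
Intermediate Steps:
H(G) = -1
H(28) - E = -1 - 1*2651 = -1 - 2651 = -2652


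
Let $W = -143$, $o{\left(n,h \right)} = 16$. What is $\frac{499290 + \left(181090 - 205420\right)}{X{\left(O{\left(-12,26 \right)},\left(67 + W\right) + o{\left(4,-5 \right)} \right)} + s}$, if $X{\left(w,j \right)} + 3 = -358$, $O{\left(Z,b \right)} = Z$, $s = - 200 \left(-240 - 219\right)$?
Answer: $\frac{474960}{91439} \approx 5.1943$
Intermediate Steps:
$s = 91800$ ($s = \left(-200\right) \left(-459\right) = 91800$)
$X{\left(w,j \right)} = -361$ ($X{\left(w,j \right)} = -3 - 358 = -361$)
$\frac{499290 + \left(181090 - 205420\right)}{X{\left(O{\left(-12,26 \right)},\left(67 + W\right) + o{\left(4,-5 \right)} \right)} + s} = \frac{499290 + \left(181090 - 205420\right)}{-361 + 91800} = \frac{499290 - 24330}{91439} = 474960 \cdot \frac{1}{91439} = \frac{474960}{91439}$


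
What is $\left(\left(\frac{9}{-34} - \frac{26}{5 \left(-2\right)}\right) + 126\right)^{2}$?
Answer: $\frac{475981489}{28900} \approx 16470.0$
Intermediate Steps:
$\left(\left(\frac{9}{-34} - \frac{26}{5 \left(-2\right)}\right) + 126\right)^{2} = \left(\left(9 \left(- \frac{1}{34}\right) - \frac{26}{-10}\right) + 126\right)^{2} = \left(\left(- \frac{9}{34} - - \frac{13}{5}\right) + 126\right)^{2} = \left(\left(- \frac{9}{34} + \frac{13}{5}\right) + 126\right)^{2} = \left(\frac{397}{170} + 126\right)^{2} = \left(\frac{21817}{170}\right)^{2} = \frac{475981489}{28900}$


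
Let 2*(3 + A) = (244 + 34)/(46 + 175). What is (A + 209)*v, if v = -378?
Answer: -17261370/221 ≈ -78106.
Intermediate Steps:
A = -524/221 (A = -3 + ((244 + 34)/(46 + 175))/2 = -3 + (278/221)/2 = -3 + (278*(1/221))/2 = -3 + (1/2)*(278/221) = -3 + 139/221 = -524/221 ≈ -2.3710)
(A + 209)*v = (-524/221 + 209)*(-378) = (45665/221)*(-378) = -17261370/221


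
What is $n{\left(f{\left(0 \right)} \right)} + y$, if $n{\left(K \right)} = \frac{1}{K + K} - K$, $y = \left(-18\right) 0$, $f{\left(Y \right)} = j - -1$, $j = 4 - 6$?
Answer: $\frac{1}{2} \approx 0.5$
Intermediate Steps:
$j = -2$ ($j = 4 - 6 = -2$)
$f{\left(Y \right)} = -1$ ($f{\left(Y \right)} = -2 - -1 = -2 + 1 = -1$)
$y = 0$
$n{\left(K \right)} = \frac{1}{2 K} - K$
$n{\left(f{\left(0 \right)} \right)} + y = \left(\frac{1}{2 \left(-1\right)} - -1\right) + 0 = \left(\frac{1}{2} \left(-1\right) + 1\right) + 0 = \left(- \frac{1}{2} + 1\right) + 0 = \frac{1}{2} + 0 = \frac{1}{2}$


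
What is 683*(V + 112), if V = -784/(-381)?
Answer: 29680448/381 ≈ 77902.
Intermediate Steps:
V = 784/381 (V = -784*(-1/381) = 784/381 ≈ 2.0577)
683*(V + 112) = 683*(784/381 + 112) = 683*(43456/381) = 29680448/381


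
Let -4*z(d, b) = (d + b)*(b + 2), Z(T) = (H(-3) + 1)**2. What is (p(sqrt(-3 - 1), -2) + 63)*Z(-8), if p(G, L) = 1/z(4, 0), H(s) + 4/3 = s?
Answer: 6250/9 ≈ 694.44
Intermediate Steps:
H(s) = -4/3 + s
Z(T) = 100/9 (Z(T) = ((-4/3 - 3) + 1)**2 = (-13/3 + 1)**2 = (-10/3)**2 = 100/9)
z(d, b) = -(2 + b)*(b + d)/4 (z(d, b) = -(d + b)*(b + 2)/4 = -(b + d)*(2 + b)/4 = -(2 + b)*(b + d)/4)
p(G, L) = -1/2 (p(G, L) = 1/(-1/2*0 - 1/2*4 - 1/4*0**2 - 1/4*0*4) = 1/(0 - 2 - 1/4*0 + 0) = 1/(0 - 2 + 0 + 0) = 1/(-2) = -1/2)
(p(sqrt(-3 - 1), -2) + 63)*Z(-8) = (-1/2 + 63)*(100/9) = (125/2)*(100/9) = 6250/9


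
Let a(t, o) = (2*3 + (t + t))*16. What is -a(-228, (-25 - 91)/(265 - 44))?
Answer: 7200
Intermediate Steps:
a(t, o) = 96 + 32*t (a(t, o) = (6 + 2*t)*16 = 96 + 32*t)
-a(-228, (-25 - 91)/(265 - 44)) = -(96 + 32*(-228)) = -(96 - 7296) = -1*(-7200) = 7200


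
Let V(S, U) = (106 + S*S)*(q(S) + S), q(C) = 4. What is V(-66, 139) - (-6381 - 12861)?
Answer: -257402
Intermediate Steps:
V(S, U) = (4 + S)*(106 + S**2) (V(S, U) = (106 + S*S)*(4 + S) = (106 + S**2)*(4 + S) = (4 + S)*(106 + S**2))
V(-66, 139) - (-6381 - 12861) = (424 + (-66)**3 + 4*(-66)**2 + 106*(-66)) - (-6381 - 12861) = (424 - 287496 + 4*4356 - 6996) - 1*(-19242) = (424 - 287496 + 17424 - 6996) + 19242 = -276644 + 19242 = -257402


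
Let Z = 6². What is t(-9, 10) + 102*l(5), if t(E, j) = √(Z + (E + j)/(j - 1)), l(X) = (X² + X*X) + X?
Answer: 5610 + 5*√13/3 ≈ 5616.0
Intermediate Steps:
l(X) = X + 2*X² (l(X) = (X² + X²) + X = 2*X² + X = X + 2*X²)
Z = 36
t(E, j) = √(36 + (E + j)/(-1 + j)) (t(E, j) = √(36 + (E + j)/(j - 1)) = √(36 + (E + j)/(-1 + j)))
t(-9, 10) + 102*l(5) = √((-36 - 9 + 37*10)/(-1 + 10)) + 102*(5*(1 + 2*5)) = √((-36 - 9 + 370)/9) + 102*(5*(1 + 10)) = √((⅑)*325) + 102*(5*11) = √(325/9) + 102*55 = 5*√13/3 + 5610 = 5610 + 5*√13/3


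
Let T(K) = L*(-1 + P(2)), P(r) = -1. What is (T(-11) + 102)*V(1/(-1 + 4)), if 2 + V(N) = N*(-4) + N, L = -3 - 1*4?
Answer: -348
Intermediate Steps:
L = -7 (L = -3 - 4 = -7)
T(K) = 14 (T(K) = -7*(-1 - 1) = -7*(-2) = 14)
V(N) = -2 - 3*N (V(N) = -2 + (N*(-4) + N) = -2 + (-4*N + N) = -2 - 3*N)
(T(-11) + 102)*V(1/(-1 + 4)) = (14 + 102)*(-2 - 3/(-1 + 4)) = 116*(-2 - 3/3) = 116*(-2 - 3*⅓) = 116*(-2 - 1) = 116*(-3) = -348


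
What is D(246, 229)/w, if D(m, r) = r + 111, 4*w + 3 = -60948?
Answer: -1360/60951 ≈ -0.022313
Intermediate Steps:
w = -60951/4 (w = -¾ + (¼)*(-60948) = -¾ - 15237 = -60951/4 ≈ -15238.)
D(m, r) = 111 + r
D(246, 229)/w = (111 + 229)/(-60951/4) = 340*(-4/60951) = -1360/60951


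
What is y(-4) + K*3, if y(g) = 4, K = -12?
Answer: -32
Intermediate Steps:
y(-4) + K*3 = 4 - 12*3 = 4 - 36 = -32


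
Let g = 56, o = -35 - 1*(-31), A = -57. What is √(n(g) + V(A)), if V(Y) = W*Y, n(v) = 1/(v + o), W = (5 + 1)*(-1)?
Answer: √231205/26 ≈ 18.494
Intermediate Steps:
W = -6 (W = 6*(-1) = -6)
o = -4 (o = -35 + 31 = -4)
n(v) = 1/(-4 + v) (n(v) = 1/(v - 4) = 1/(-4 + v))
V(Y) = -6*Y
√(n(g) + V(A)) = √(1/(-4 + 56) - 6*(-57)) = √(1/52 + 342) = √(17785/52) = √231205/26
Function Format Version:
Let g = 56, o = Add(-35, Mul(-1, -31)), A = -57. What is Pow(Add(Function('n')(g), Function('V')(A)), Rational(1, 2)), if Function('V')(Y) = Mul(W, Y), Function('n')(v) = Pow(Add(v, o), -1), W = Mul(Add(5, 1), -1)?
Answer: Mul(Rational(1, 26), Pow(231205, Rational(1, 2))) ≈ 18.494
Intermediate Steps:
W = -6 (W = Mul(6, -1) = -6)
o = -4 (o = Add(-35, 31) = -4)
Function('n')(v) = Pow(Add(-4, v), -1) (Function('n')(v) = Pow(Add(v, -4), -1) = Pow(Add(-4, v), -1))
Function('V')(Y) = Mul(-6, Y)
Pow(Add(Function('n')(g), Function('V')(A)), Rational(1, 2)) = Pow(Add(Pow(Add(-4, 56), -1), Mul(-6, -57)), Rational(1, 2)) = Pow(Add(Pow(52, -1), 342), Rational(1, 2)) = Pow(Add(Rational(1, 52), 342), Rational(1, 2)) = Pow(Rational(17785, 52), Rational(1, 2)) = Mul(Rational(1, 26), Pow(231205, Rational(1, 2)))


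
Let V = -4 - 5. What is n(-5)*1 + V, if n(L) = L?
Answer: -14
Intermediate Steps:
V = -9
n(-5)*1 + V = -5*1 - 9 = -5 - 9 = -14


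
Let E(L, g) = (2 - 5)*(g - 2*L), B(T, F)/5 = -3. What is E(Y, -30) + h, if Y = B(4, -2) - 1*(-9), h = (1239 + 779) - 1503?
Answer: 569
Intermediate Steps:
B(T, F) = -15 (B(T, F) = 5*(-3) = -15)
h = 515 (h = 2018 - 1503 = 515)
Y = -6 (Y = -15 - 1*(-9) = -15 + 9 = -6)
E(L, g) = -3*g + 6*L (E(L, g) = -3*(g - 2*L) = -3*g + 6*L)
E(Y, -30) + h = (-3*(-30) + 6*(-6)) + 515 = (90 - 36) + 515 = 54 + 515 = 569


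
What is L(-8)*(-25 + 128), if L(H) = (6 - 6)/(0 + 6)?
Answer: 0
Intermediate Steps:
L(H) = 0 (L(H) = 0/6 = 0*(⅙) = 0)
L(-8)*(-25 + 128) = 0*(-25 + 128) = 0*103 = 0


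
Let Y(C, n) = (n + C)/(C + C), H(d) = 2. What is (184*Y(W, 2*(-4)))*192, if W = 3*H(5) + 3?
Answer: 5888/3 ≈ 1962.7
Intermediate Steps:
W = 9 (W = 3*2 + 3 = 6 + 3 = 9)
Y(C, n) = (C + n)/(2*C) (Y(C, n) = (C + n)/((2*C)) = (C + n)*(1/(2*C)) = (C + n)/(2*C))
(184*Y(W, 2*(-4)))*192 = (184*((½)*(9 + 2*(-4))/9))*192 = (184*((½)*(⅑)*(9 - 8)))*192 = (184*((½)*(⅑)*1))*192 = (184*(1/18))*192 = (92/9)*192 = 5888/3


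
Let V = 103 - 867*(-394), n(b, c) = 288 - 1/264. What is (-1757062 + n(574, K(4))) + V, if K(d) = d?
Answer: -373579273/264 ≈ -1.4151e+6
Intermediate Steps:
n(b, c) = 76031/264 (n(b, c) = 288 - 1*1/264 = 288 - 1/264 = 76031/264)
V = 341701 (V = 103 + 341598 = 341701)
(-1757062 + n(574, K(4))) + V = (-1757062 + 76031/264) + 341701 = -463788337/264 + 341701 = -373579273/264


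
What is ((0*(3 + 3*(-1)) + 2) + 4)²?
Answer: 36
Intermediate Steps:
((0*(3 + 3*(-1)) + 2) + 4)² = ((0*(3 - 3) + 2) + 4)² = ((0*0 + 2) + 4)² = ((0 + 2) + 4)² = (2 + 4)² = 6² = 36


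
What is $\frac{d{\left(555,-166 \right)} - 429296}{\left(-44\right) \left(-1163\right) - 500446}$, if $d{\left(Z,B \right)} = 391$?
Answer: $\frac{428905}{449274} \approx 0.95466$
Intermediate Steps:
$\frac{d{\left(555,-166 \right)} - 429296}{\left(-44\right) \left(-1163\right) - 500446} = \frac{391 - 429296}{\left(-44\right) \left(-1163\right) - 500446} = - \frac{428905}{51172 - 500446} = - \frac{428905}{-449274} = \left(-428905\right) \left(- \frac{1}{449274}\right) = \frac{428905}{449274}$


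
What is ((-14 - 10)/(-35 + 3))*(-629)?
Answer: -1887/4 ≈ -471.75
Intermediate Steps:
((-14 - 10)/(-35 + 3))*(-629) = -24/(-32)*(-629) = -24*(-1/32)*(-629) = (¾)*(-629) = -1887/4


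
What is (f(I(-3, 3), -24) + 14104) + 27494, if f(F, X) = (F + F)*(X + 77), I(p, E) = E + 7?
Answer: 42658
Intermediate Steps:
I(p, E) = 7 + E
f(F, X) = 2*F*(77 + X) (f(F, X) = (2*F)*(77 + X) = 2*F*(77 + X))
(f(I(-3, 3), -24) + 14104) + 27494 = (2*(7 + 3)*(77 - 24) + 14104) + 27494 = (2*10*53 + 14104) + 27494 = (1060 + 14104) + 27494 = 15164 + 27494 = 42658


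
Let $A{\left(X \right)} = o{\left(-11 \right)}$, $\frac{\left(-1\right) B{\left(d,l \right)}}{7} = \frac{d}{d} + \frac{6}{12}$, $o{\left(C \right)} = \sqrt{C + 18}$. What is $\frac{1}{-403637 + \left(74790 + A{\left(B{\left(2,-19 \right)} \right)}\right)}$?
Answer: $- \frac{328847}{108140349402} - \frac{\sqrt{7}}{108140349402} \approx -3.041 \cdot 10^{-6}$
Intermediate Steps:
$o{\left(C \right)} = \sqrt{18 + C}$
$B{\left(d,l \right)} = - \frac{21}{2}$ ($B{\left(d,l \right)} = - 7 \left(\frac{d}{d} + \frac{6}{12}\right) = - 7 \left(1 + 6 \cdot \frac{1}{12}\right) = - 7 \left(1 + \frac{1}{2}\right) = \left(-7\right) \frac{3}{2} = - \frac{21}{2}$)
$A{\left(X \right)} = \sqrt{7}$ ($A{\left(X \right)} = \sqrt{18 - 11} = \sqrt{7}$)
$\frac{1}{-403637 + \left(74790 + A{\left(B{\left(2,-19 \right)} \right)}\right)} = \frac{1}{-403637 + \left(74790 + \sqrt{7}\right)} = \frac{1}{-328847 + \sqrt{7}}$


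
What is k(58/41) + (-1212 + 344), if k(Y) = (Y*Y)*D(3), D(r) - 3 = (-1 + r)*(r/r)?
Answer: -1442288/1681 ≈ -857.99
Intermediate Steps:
D(r) = 2 + r (D(r) = 3 + (-1 + r)*(r/r) = 3 + (-1 + r)*1 = 3 + (-1 + r) = 2 + r)
k(Y) = 5*Y² (k(Y) = (Y*Y)*(2 + 3) = Y²*5 = 5*Y²)
k(58/41) + (-1212 + 344) = 5*(58/41)² + (-1212 + 344) = 5*(58*(1/41))² - 868 = 5*(58/41)² - 868 = 5*(3364/1681) - 868 = 16820/1681 - 868 = -1442288/1681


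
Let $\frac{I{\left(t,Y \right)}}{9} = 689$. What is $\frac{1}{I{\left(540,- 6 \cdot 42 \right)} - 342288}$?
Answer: $- \frac{1}{336087} \approx -2.9754 \cdot 10^{-6}$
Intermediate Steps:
$I{\left(t,Y \right)} = 6201$ ($I{\left(t,Y \right)} = 9 \cdot 689 = 6201$)
$\frac{1}{I{\left(540,- 6 \cdot 42 \right)} - 342288} = \frac{1}{6201 - 342288} = \frac{1}{-336087} = - \frac{1}{336087}$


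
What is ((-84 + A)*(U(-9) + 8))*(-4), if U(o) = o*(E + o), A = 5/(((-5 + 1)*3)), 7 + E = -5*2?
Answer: 245146/3 ≈ 81715.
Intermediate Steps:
E = -17 (E = -7 - 5*2 = -7 - 10 = -17)
A = -5/12 (A = 5/((-4*3)) = 5/(-12) = 5*(-1/12) = -5/12 ≈ -0.41667)
U(o) = o*(-17 + o)
((-84 + A)*(U(-9) + 8))*(-4) = ((-84 - 5/12)*(-9*(-17 - 9) + 8))*(-4) = -1013*(-9*(-26) + 8)/12*(-4) = -1013*(234 + 8)/12*(-4) = -1013/12*242*(-4) = -122573/6*(-4) = 245146/3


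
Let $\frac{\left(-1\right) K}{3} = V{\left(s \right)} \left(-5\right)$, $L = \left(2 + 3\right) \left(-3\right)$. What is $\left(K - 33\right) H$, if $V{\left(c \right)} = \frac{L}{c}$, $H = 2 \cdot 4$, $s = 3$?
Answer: $-864$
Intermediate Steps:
$H = 8$
$L = -15$ ($L = 5 \left(-3\right) = -15$)
$V{\left(c \right)} = - \frac{15}{c}$
$K = -75$ ($K = - 3 - \frac{15}{3} \left(-5\right) = - 3 \left(-15\right) \frac{1}{3} \left(-5\right) = - 3 \left(\left(-5\right) \left(-5\right)\right) = \left(-3\right) 25 = -75$)
$\left(K - 33\right) H = \left(-75 - 33\right) 8 = \left(-108\right) 8 = -864$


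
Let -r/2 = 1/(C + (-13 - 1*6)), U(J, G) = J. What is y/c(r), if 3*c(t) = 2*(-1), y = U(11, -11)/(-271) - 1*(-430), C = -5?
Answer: -349557/542 ≈ -644.94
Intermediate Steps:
y = 116519/271 (y = 11/(-271) - 1*(-430) = 11*(-1/271) + 430 = -11/271 + 430 = 116519/271 ≈ 429.96)
r = 1/12 (r = -2/(-5 + (-13 - 1*6)) = -2/(-5 + (-13 - 6)) = -2/(-5 - 19) = -2/(-24) = -2*(-1/24) = 1/12 ≈ 0.083333)
c(t) = -⅔ (c(t) = (2*(-1))/3 = (⅓)*(-2) = -⅔)
y/c(r) = 116519/(271*(-⅔)) = (116519/271)*(-3/2) = -349557/542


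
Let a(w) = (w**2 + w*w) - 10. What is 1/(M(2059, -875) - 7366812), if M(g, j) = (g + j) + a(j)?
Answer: -1/5834388 ≈ -1.7140e-7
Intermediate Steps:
a(w) = -10 + 2*w**2 (a(w) = (w**2 + w**2) - 10 = 2*w**2 - 10 = -10 + 2*w**2)
M(g, j) = -10 + g + j + 2*j**2 (M(g, j) = (g + j) + (-10 + 2*j**2) = -10 + g + j + 2*j**2)
1/(M(2059, -875) - 7366812) = 1/((-10 + 2059 - 875 + 2*(-875)**2) - 7366812) = 1/((-10 + 2059 - 875 + 2*765625) - 7366812) = 1/((-10 + 2059 - 875 + 1531250) - 7366812) = 1/(1532424 - 7366812) = 1/(-5834388) = -1/5834388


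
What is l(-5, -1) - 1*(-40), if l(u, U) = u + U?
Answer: 34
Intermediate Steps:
l(u, U) = U + u
l(-5, -1) - 1*(-40) = (-1 - 5) - 1*(-40) = -6 + 40 = 34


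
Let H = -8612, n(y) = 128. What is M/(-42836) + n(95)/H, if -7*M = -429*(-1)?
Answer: -8671627/645581356 ≈ -0.013432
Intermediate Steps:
M = -429/7 (M = -(-429)*(-1)/7 = -⅐*429 = -429/7 ≈ -61.286)
M/(-42836) + n(95)/H = -429/7/(-42836) + 128/(-8612) = -429/7*(-1/42836) + 128*(-1/8612) = 429/299852 - 32/2153 = -8671627/645581356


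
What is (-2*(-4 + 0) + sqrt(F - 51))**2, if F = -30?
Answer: -17 + 144*I ≈ -17.0 + 144.0*I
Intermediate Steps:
(-2*(-4 + 0) + sqrt(F - 51))**2 = (-2*(-4 + 0) + sqrt(-30 - 51))**2 = (-2*(-4) + sqrt(-81))**2 = (8 + 9*I)**2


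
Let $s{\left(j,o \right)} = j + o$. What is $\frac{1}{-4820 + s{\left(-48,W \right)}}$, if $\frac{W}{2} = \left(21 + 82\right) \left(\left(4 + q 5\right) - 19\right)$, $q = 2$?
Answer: $- \frac{1}{5898} \approx -0.00016955$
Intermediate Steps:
$W = -1030$ ($W = 2 \left(21 + 82\right) \left(\left(4 + 2 \cdot 5\right) - 19\right) = 2 \cdot 103 \left(\left(4 + 10\right) - 19\right) = 2 \cdot 103 \left(14 - 19\right) = 2 \cdot 103 \left(-5\right) = 2 \left(-515\right) = -1030$)
$\frac{1}{-4820 + s{\left(-48,W \right)}} = \frac{1}{-4820 - 1078} = \frac{1}{-5898} = - \frac{1}{5898}$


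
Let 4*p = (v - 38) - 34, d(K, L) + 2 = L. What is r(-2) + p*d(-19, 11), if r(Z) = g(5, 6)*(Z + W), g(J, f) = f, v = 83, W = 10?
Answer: 291/4 ≈ 72.750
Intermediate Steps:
d(K, L) = -2 + L
p = 11/4 (p = ((83 - 38) - 34)/4 = (45 - 34)/4 = (¼)*11 = 11/4 ≈ 2.7500)
r(Z) = 60 + 6*Z (r(Z) = 6*(Z + 10) = 6*(10 + Z) = 60 + 6*Z)
r(-2) + p*d(-19, 11) = (60 + 6*(-2)) + 11*(-2 + 11)/4 = (60 - 12) + (11/4)*9 = 48 + 99/4 = 291/4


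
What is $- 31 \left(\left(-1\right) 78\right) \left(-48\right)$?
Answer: $-116064$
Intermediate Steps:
$- 31 \left(\left(-1\right) 78\right) \left(-48\right) = \left(-31\right) \left(-78\right) \left(-48\right) = 2418 \left(-48\right) = -116064$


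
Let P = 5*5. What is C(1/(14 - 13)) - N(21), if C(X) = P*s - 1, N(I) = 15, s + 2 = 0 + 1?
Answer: -41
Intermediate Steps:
s = -1 (s = -2 + (0 + 1) = -2 + 1 = -1)
P = 25
C(X) = -26 (C(X) = 25*(-1) - 1 = -25 - 1 = -26)
C(1/(14 - 13)) - N(21) = -26 - 1*15 = -26 - 15 = -41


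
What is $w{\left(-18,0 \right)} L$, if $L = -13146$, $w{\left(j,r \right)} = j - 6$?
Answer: $315504$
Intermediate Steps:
$w{\left(j,r \right)} = -6 + j$
$w{\left(-18,0 \right)} L = \left(-6 - 18\right) \left(-13146\right) = \left(-24\right) \left(-13146\right) = 315504$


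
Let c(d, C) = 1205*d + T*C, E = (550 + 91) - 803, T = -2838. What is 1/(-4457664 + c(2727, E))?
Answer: -1/711873 ≈ -1.4047e-6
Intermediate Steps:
E = -162 (E = 641 - 803 = -162)
c(d, C) = -2838*C + 1205*d (c(d, C) = 1205*d - 2838*C = -2838*C + 1205*d)
1/(-4457664 + c(2727, E)) = 1/(-4457664 + (-2838*(-162) + 1205*2727)) = 1/(-4457664 + (459756 + 3286035)) = 1/(-4457664 + 3745791) = 1/(-711873) = -1/711873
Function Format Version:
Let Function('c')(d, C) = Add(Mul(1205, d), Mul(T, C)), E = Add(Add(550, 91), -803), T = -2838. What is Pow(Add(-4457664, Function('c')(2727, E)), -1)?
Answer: Rational(-1, 711873) ≈ -1.4047e-6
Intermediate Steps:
E = -162 (E = Add(641, -803) = -162)
Function('c')(d, C) = Add(Mul(-2838, C), Mul(1205, d)) (Function('c')(d, C) = Add(Mul(1205, d), Mul(-2838, C)) = Add(Mul(-2838, C), Mul(1205, d)))
Pow(Add(-4457664, Function('c')(2727, E)), -1) = Pow(Add(-4457664, Add(Mul(-2838, -162), Mul(1205, 2727))), -1) = Pow(Add(-4457664, Add(459756, 3286035)), -1) = Pow(Add(-4457664, 3745791), -1) = Pow(-711873, -1) = Rational(-1, 711873)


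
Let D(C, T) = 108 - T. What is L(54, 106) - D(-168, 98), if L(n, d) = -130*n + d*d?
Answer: 4206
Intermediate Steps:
L(n, d) = d² - 130*n (L(n, d) = -130*n + d² = d² - 130*n)
L(54, 106) - D(-168, 98) = (106² - 130*54) - (108 - 1*98) = (11236 - 7020) - (108 - 98) = 4216 - 1*10 = 4216 - 10 = 4206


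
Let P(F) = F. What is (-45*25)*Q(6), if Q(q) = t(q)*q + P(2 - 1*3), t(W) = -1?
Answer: 7875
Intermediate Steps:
Q(q) = -1 - q (Q(q) = -q + (2 - 1*3) = -q + (2 - 3) = -q - 1 = -1 - q)
(-45*25)*Q(6) = (-45*25)*(-1 - 1*6) = -1125*(-1 - 6) = -1125*(-7) = 7875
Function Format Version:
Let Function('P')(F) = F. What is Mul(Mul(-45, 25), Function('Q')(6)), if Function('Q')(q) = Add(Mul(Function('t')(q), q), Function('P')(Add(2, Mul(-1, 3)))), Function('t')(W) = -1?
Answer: 7875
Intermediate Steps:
Function('Q')(q) = Add(-1, Mul(-1, q)) (Function('Q')(q) = Add(Mul(-1, q), Add(2, Mul(-1, 3))) = Add(Mul(-1, q), Add(2, -3)) = Add(Mul(-1, q), -1) = Add(-1, Mul(-1, q)))
Mul(Mul(-45, 25), Function('Q')(6)) = Mul(Mul(-45, 25), Add(-1, Mul(-1, 6))) = Mul(-1125, Add(-1, -6)) = Mul(-1125, -7) = 7875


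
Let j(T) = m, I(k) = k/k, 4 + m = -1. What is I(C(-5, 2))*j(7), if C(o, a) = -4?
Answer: -5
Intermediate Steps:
m = -5 (m = -4 - 1 = -5)
I(k) = 1
j(T) = -5
I(C(-5, 2))*j(7) = 1*(-5) = -5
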